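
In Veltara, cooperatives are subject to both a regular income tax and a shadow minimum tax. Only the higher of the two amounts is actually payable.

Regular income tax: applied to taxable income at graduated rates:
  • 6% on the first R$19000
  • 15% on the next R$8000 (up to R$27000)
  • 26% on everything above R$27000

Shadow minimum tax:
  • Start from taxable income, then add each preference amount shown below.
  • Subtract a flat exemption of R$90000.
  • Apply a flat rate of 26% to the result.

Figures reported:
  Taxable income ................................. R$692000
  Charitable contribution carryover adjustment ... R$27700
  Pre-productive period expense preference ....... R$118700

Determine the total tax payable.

R$194584

Regular income tax:
  R$19000 × 6% = R$1140
  R$8000 × 15% = R$1200
  R$665000 × 26% = R$172900
  → R$175240

Shadow minimum tax:
  Adjusted income: R$692000 + R$27700 + R$118700 = R$838400
  Less exemption R$90000 → base R$748400
  R$748400 × 26% = R$194584

R$194584 > R$175240, so the shadow minimum tax is the binding amount.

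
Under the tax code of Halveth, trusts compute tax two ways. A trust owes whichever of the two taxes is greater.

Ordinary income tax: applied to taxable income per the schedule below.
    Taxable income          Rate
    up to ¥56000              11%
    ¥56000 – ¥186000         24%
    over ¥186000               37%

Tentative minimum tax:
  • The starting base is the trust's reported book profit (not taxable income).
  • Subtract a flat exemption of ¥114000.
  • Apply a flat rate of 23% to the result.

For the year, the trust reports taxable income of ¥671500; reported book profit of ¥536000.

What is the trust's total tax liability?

Tentative minimum tax:
  Base (reported book profit): ¥536000
  Less exemption ¥114000 → base ¥422000
  ¥422000 × 23% = ¥97060

Ordinary income tax:
  ¥56000 × 11% = ¥6160
  ¥130000 × 24% = ¥31200
  ¥485500 × 37% = ¥179635
  → ¥216995

¥216995 > ¥97060, so the ordinary income tax governs.

¥216995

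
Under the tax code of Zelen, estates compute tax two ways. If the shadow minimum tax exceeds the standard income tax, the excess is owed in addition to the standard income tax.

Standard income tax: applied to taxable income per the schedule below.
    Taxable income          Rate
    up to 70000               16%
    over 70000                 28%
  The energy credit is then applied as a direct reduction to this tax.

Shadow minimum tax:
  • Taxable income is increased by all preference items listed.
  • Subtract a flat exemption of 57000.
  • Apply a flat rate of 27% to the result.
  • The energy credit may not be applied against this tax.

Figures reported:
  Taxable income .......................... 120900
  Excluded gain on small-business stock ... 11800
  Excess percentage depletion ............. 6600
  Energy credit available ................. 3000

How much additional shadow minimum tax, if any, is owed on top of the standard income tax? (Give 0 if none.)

Standard income tax:
  70000 × 16% = 11200
  50900 × 28% = 14252
  → 25452
  Less energy credit 3000 → 22452

Shadow minimum tax:
  Adjusted income: 120900 + 11800 + 6600 = 139300
  Less exemption 57000 → base 82300
  82300 × 27% = 22221

22221 ≤ 22452, so no add-on is due.

0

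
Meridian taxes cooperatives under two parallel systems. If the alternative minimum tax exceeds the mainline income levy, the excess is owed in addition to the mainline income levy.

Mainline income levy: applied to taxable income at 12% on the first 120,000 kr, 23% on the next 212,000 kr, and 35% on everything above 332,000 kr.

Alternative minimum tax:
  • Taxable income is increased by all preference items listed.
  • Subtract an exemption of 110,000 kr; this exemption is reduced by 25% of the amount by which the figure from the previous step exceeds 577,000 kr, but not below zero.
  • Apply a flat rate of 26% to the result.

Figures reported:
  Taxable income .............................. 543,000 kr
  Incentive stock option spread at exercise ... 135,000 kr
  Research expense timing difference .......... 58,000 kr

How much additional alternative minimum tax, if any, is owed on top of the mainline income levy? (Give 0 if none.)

Alternative minimum tax:
  Adjusted income: 543,000 kr + 135,000 kr + 58,000 kr = 736,000 kr
  Exemption: 110,000 kr − 25% × (736,000 kr − 577,000 kr) = 110,000 kr − 39,750 kr = 70,250 kr
  Base: 736,000 kr − 70,250 kr = 665,750 kr
  665,750 kr × 26% = 173,095 kr

Mainline income levy:
  120,000 kr × 12% = 14,400 kr
  212,000 kr × 23% = 48,760 kr
  211,000 kr × 35% = 73,850 kr
  → 137,010 kr

Excess of alternative minimum tax over mainline income levy: 173,095 kr − 137,010 kr = 36,085 kr.

36,085 kr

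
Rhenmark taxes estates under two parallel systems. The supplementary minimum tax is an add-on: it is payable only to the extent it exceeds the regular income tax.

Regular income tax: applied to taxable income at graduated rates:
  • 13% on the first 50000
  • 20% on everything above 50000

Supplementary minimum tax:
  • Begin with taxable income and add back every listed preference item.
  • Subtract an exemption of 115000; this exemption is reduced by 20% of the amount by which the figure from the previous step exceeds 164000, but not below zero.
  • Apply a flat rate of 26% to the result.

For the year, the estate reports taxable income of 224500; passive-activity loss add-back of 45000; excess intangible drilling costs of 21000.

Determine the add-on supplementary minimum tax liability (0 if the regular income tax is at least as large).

10808

Regular income tax:
  50000 × 13% = 6500
  174500 × 20% = 34900
  → 41400

Supplementary minimum tax:
  Adjusted income: 224500 + 45000 + 21000 = 290500
  Exemption: 115000 − 20% × (290500 − 164000) = 115000 − 25300 = 89700
  Base: 290500 − 89700 = 200800
  200800 × 26% = 52208

Excess of supplementary minimum tax over regular income tax: 52208 − 41400 = 10808.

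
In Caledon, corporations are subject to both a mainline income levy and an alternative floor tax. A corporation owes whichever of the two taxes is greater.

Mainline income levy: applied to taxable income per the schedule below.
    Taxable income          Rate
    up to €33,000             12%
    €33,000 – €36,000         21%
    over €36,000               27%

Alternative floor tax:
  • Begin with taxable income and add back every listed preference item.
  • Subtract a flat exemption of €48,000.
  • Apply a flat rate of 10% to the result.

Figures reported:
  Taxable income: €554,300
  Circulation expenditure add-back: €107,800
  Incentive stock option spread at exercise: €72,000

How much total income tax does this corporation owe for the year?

Mainline income levy:
  €33,000 × 12% = €3,960
  €3,000 × 21% = €630
  €518,300 × 27% = €139,941
  → €144,531

Alternative floor tax:
  Adjusted income: €554,300 + €107,800 + €72,000 = €734,100
  Less exemption €48,000 → base €686,100
  €686,100 × 10% = €68,610

€144,531 > €68,610, so the mainline income levy governs.

€144,531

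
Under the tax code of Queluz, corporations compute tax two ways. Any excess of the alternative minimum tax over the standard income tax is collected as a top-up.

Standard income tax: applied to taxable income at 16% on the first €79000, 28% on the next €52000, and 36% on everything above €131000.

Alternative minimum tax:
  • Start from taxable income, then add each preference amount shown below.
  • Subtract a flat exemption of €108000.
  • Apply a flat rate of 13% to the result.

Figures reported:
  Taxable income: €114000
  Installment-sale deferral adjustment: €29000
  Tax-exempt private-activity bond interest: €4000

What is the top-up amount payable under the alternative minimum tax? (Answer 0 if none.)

€0

Alternative minimum tax:
  Adjusted income: €114000 + €29000 + €4000 = €147000
  Less exemption €108000 → base €39000
  €39000 × 13% = €5070

Standard income tax:
  €79000 × 16% = €12640
  €35000 × 28% = €9800
  → €22440

€5070 ≤ €22440, so no add-on is due.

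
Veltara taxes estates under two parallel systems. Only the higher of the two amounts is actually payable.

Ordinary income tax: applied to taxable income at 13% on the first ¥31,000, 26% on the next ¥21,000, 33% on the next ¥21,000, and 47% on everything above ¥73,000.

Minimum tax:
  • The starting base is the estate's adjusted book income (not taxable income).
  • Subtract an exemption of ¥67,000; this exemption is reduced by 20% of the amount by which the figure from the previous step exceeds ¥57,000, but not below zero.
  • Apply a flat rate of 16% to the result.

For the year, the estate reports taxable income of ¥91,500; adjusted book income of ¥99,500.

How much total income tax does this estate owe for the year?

¥25,115

Ordinary income tax:
  ¥31,000 × 13% = ¥4,030
  ¥21,000 × 26% = ¥5,460
  ¥21,000 × 33% = ¥6,930
  ¥18,500 × 47% = ¥8,695
  → ¥25,115

Minimum tax:
  Base (adjusted book income): ¥99,500
  Exemption: ¥67,000 − 20% × (¥99,500 − ¥57,000) = ¥67,000 − ¥8,500 = ¥58,500
  Base: ¥99,500 − ¥58,500 = ¥41,000
  ¥41,000 × 16% = ¥6,560

¥25,115 > ¥6,560, so the ordinary income tax governs.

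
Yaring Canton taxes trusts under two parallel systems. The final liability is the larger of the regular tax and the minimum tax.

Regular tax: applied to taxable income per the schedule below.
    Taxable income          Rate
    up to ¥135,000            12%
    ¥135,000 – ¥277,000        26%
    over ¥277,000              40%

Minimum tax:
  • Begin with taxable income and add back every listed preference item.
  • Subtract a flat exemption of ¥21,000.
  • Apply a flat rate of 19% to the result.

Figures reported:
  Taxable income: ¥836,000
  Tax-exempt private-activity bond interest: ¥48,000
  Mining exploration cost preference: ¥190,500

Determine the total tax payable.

¥276,720

Minimum tax:
  Adjusted income: ¥836,000 + ¥48,000 + ¥190,500 = ¥1,074,500
  Less exemption ¥21,000 → base ¥1,053,500
  ¥1,053,500 × 19% = ¥200,165

Regular tax:
  ¥135,000 × 12% = ¥16,200
  ¥142,000 × 26% = ¥36,920
  ¥559,000 × 40% = ¥223,600
  → ¥276,720

¥276,720 > ¥200,165, so the regular tax governs.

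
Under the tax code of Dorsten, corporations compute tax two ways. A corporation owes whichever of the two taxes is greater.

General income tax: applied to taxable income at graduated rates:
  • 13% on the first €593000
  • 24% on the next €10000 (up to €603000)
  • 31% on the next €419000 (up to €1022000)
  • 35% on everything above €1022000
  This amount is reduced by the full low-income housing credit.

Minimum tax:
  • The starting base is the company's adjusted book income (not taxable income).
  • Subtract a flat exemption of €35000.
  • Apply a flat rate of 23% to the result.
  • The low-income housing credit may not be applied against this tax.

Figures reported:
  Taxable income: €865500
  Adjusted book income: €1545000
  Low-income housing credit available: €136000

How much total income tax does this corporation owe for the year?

Minimum tax:
  Base (adjusted book income): €1545000
  Less exemption €35000 → base €1510000
  €1510000 × 23% = €347300

General income tax:
  €593000 × 13% = €77090
  €10000 × 24% = €2400
  €262500 × 31% = €81375
  → €160865
  Less low-income housing credit €136000 → €24865

€347300 > €24865, so the minimum tax is the binding amount.

€347300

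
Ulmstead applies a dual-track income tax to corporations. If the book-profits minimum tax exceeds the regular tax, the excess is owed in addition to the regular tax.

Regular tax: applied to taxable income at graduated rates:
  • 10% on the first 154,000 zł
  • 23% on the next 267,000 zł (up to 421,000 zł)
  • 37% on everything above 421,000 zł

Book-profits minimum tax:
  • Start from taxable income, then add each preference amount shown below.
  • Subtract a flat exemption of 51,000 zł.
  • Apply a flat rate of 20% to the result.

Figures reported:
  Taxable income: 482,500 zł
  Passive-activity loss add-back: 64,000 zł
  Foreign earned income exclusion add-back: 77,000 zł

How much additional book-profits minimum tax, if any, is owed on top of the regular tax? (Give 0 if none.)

14,935 zł

Regular tax:
  154,000 zł × 10% = 15,400 zł
  267,000 zł × 23% = 61,410 zł
  61,500 zł × 37% = 22,755 zł
  → 99,565 zł

Book-profits minimum tax:
  Adjusted income: 482,500 zł + 64,000 zł + 77,000 zł = 623,500 zł
  Less exemption 51,000 zł → base 572,500 zł
  572,500 zł × 20% = 114,500 zł

Excess of book-profits minimum tax over regular tax: 114,500 zł − 99,565 zł = 14,935 zł.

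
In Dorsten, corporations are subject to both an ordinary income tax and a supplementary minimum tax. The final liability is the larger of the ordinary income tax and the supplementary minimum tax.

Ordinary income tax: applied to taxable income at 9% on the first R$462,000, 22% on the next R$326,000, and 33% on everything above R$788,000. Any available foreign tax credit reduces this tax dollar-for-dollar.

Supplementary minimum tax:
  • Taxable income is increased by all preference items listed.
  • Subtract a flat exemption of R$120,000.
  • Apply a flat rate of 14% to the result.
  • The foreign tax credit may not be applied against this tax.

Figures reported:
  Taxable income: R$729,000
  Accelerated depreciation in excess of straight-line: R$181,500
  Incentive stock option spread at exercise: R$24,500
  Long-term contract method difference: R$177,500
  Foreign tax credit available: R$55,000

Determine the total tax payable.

R$138,950

Ordinary income tax:
  R$462,000 × 9% = R$41,580
  R$267,000 × 22% = R$58,740
  → R$100,320
  Less foreign tax credit R$55,000 → R$45,320

Supplementary minimum tax:
  Adjusted income: R$729,000 + R$181,500 + R$24,500 + R$177,500 = R$1,112,500
  Less exemption R$120,000 → base R$992,500
  R$992,500 × 14% = R$138,950

R$138,950 > R$45,320, so the supplementary minimum tax is the binding amount.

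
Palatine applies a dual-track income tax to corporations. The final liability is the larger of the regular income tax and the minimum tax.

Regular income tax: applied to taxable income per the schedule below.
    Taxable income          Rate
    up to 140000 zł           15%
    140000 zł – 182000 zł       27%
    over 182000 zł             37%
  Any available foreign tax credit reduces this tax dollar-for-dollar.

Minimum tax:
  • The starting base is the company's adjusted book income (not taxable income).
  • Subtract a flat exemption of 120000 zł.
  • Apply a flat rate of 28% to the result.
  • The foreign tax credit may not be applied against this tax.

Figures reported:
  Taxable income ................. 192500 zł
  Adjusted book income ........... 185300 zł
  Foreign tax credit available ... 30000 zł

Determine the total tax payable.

18284 zł

Regular income tax:
  140000 zł × 15% = 21000 zł
  42000 zł × 27% = 11340 zł
  10500 zł × 37% = 3885 zł
  → 36225 zł
  Less foreign tax credit 30000 zł → 6225 zł

Minimum tax:
  Base (adjusted book income): 185300 zł
  Less exemption 120000 zł → base 65300 zł
  65300 zł × 28% = 18284 zł

18284 zł > 6225 zł, so the minimum tax is the binding amount.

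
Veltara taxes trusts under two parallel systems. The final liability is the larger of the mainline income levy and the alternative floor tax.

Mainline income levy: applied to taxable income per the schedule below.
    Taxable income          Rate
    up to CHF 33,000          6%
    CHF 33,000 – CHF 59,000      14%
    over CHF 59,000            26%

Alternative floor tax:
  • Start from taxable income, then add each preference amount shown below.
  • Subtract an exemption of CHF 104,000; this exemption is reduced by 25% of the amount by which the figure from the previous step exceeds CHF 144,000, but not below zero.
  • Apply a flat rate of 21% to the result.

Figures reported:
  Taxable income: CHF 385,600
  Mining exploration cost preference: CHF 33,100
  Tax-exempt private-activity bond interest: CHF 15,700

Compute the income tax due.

CHF 90,536

Alternative floor tax:
  Adjusted income: CHF 385,600 + CHF 33,100 + CHF 15,700 = CHF 434,400
  Exemption: CHF 104,000 − 25% × (CHF 434,400 − CHF 144,000) = CHF 104,000 − CHF 72,600 = CHF 31,400
  Base: CHF 434,400 − CHF 31,400 = CHF 403,000
  CHF 403,000 × 21% = CHF 84,630

Mainline income levy:
  CHF 33,000 × 6% = CHF 1,980
  CHF 26,000 × 14% = CHF 3,640
  CHF 326,600 × 26% = CHF 84,916
  → CHF 90,536

CHF 90,536 > CHF 84,630, so the mainline income levy governs.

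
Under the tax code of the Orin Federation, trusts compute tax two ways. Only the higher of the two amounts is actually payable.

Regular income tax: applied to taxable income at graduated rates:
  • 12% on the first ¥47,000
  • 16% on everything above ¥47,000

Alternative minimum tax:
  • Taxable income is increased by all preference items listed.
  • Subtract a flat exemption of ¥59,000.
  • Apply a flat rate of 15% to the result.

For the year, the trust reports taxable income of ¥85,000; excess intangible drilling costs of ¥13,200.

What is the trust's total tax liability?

¥11,720

Regular income tax:
  ¥47,000 × 12% = ¥5,640
  ¥38,000 × 16% = ¥6,080
  → ¥11,720

Alternative minimum tax:
  Adjusted income: ¥85,000 + ¥13,200 = ¥98,200
  Less exemption ¥59,000 → base ¥39,200
  ¥39,200 × 15% = ¥5,880

¥11,720 > ¥5,880, so the regular income tax governs.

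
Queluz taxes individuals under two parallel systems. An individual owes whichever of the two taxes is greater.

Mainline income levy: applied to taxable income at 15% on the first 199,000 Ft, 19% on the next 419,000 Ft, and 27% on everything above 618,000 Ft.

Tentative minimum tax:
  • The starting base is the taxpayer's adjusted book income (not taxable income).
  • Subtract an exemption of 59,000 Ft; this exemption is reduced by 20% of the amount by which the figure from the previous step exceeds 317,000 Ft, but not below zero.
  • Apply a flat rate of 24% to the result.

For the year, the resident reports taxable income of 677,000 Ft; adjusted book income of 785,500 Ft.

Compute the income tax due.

188,520 Ft

Mainline income levy:
  199,000 Ft × 15% = 29,850 Ft
  419,000 Ft × 19% = 79,610 Ft
  59,000 Ft × 27% = 15,930 Ft
  → 125,390 Ft

Tentative minimum tax:
  Base (adjusted book income): 785,500 Ft
  Exemption: 20% × (785,500 Ft − 317,000 Ft) = 93,700 Ft ≥ 59,000 Ft, so the exemption is fully phased out
  Base: 785,500 Ft − 0 Ft = 785,500 Ft
  785,500 Ft × 24% = 188,520 Ft

188,520 Ft > 125,390 Ft, so the tentative minimum tax is the binding amount.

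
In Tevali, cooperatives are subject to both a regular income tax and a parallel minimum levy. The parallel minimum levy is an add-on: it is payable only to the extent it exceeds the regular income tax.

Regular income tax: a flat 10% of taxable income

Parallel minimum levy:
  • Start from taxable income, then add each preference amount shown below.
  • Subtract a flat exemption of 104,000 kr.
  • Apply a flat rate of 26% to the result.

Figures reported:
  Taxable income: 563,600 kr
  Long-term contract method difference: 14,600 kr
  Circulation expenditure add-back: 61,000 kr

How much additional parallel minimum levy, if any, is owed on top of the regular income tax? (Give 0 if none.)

82,792 kr

Regular income tax:
  563,600 kr × 10% = 56,360 kr

Parallel minimum levy:
  Adjusted income: 563,600 kr + 14,600 kr + 61,000 kr = 639,200 kr
  Less exemption 104,000 kr → base 535,200 kr
  535,200 kr × 26% = 139,152 kr

Excess of parallel minimum levy over regular income tax: 139,152 kr − 56,360 kr = 82,792 kr.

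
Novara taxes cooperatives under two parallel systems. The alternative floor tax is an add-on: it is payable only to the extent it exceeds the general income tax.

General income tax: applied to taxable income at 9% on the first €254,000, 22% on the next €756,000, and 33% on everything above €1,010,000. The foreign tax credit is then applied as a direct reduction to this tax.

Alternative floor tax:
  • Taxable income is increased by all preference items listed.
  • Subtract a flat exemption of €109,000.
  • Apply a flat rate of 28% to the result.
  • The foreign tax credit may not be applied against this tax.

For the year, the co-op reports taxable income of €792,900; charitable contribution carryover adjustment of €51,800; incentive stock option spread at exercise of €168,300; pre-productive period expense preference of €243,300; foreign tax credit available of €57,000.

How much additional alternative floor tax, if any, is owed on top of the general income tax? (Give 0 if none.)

General income tax:
  €254,000 × 9% = €22,860
  €538,900 × 22% = €118,558
  → €141,418
  Less foreign tax credit €57,000 → €84,418

Alternative floor tax:
  Adjusted income: €792,900 + €51,800 + €168,300 + €243,300 = €1,256,300
  Less exemption €109,000 → base €1,147,300
  €1,147,300 × 28% = €321,244

Excess of alternative floor tax over general income tax: €321,244 − €84,418 = €236,826.

€236,826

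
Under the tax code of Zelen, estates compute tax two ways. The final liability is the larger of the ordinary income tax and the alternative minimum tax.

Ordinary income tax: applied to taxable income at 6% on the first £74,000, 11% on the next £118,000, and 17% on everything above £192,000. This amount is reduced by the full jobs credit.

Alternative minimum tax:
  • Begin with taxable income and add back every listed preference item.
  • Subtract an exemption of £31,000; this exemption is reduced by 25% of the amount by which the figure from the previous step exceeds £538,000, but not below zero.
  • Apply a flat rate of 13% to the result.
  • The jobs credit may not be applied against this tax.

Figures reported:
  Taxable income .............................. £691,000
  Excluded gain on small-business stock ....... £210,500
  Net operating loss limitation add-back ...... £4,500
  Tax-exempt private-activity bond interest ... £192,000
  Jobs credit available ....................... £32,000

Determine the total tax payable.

£142,740

Ordinary income tax:
  £74,000 × 6% = £4,440
  £118,000 × 11% = £12,980
  £499,000 × 17% = £84,830
  → £102,250
  Less jobs credit £32,000 → £70,250

Alternative minimum tax:
  Adjusted income: £691,000 + £210,500 + £4,500 + £192,000 = £1,098,000
  Exemption: 25% × (£1,098,000 − £538,000) = £140,000 ≥ £31,000, so the exemption is fully phased out
  Base: £1,098,000 − £0 = £1,098,000
  £1,098,000 × 13% = £142,740

£142,740 > £70,250, so the alternative minimum tax is the binding amount.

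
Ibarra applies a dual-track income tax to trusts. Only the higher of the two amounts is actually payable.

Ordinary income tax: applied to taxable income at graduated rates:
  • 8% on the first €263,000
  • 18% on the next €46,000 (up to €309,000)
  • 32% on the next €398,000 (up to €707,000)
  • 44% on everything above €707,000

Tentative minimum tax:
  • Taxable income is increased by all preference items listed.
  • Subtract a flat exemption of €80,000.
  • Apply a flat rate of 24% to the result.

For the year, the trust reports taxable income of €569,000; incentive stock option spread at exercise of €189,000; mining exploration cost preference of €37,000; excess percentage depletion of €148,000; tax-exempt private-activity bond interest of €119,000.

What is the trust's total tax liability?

Tentative minimum tax:
  Adjusted income: €569,000 + €189,000 + €37,000 + €148,000 + €119,000 = €1,062,000
  Less exemption €80,000 → base €982,000
  €982,000 × 24% = €235,680

Ordinary income tax:
  €263,000 × 8% = €21,040
  €46,000 × 18% = €8,280
  €260,000 × 32% = €83,200
  → €112,520

€235,680 > €112,520, so the tentative minimum tax is the binding amount.

€235,680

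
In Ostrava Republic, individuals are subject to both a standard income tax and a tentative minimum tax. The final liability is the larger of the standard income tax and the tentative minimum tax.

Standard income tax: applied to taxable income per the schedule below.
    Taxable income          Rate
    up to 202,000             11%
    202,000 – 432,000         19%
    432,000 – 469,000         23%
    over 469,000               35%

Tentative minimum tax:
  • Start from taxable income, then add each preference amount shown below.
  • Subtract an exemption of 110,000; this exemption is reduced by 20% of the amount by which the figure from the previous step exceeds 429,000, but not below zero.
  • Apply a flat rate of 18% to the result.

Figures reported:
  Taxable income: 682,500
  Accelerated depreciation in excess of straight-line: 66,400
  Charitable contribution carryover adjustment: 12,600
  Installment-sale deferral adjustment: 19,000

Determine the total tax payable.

Tentative minimum tax:
  Adjusted income: 682,500 + 66,400 + 12,600 + 19,000 = 780,500
  Exemption: 110,000 − 20% × (780,500 − 429,000) = 110,000 − 70,300 = 39,700
  Base: 780,500 − 39,700 = 740,800
  740,800 × 18% = 133,344

Standard income tax:
  202,000 × 11% = 22,220
  230,000 × 19% = 43,700
  37,000 × 23% = 8,510
  213,500 × 35% = 74,725
  → 149,155

149,155 > 133,344, so the standard income tax governs.

149,155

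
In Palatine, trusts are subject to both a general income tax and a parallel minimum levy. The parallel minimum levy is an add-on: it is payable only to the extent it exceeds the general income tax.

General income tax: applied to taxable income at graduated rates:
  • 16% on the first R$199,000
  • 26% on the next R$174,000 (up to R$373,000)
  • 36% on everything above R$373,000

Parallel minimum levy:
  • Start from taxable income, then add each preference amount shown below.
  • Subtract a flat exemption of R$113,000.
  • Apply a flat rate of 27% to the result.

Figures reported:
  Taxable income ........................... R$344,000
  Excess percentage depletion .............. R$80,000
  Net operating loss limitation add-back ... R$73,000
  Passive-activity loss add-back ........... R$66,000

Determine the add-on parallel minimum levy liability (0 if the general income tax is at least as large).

R$51,960

Parallel minimum levy:
  Adjusted income: R$344,000 + R$80,000 + R$73,000 + R$66,000 = R$563,000
  Less exemption R$113,000 → base R$450,000
  R$450,000 × 27% = R$121,500

General income tax:
  R$199,000 × 16% = R$31,840
  R$145,000 × 26% = R$37,700
  → R$69,540

Excess of parallel minimum levy over general income tax: R$121,500 − R$69,540 = R$51,960.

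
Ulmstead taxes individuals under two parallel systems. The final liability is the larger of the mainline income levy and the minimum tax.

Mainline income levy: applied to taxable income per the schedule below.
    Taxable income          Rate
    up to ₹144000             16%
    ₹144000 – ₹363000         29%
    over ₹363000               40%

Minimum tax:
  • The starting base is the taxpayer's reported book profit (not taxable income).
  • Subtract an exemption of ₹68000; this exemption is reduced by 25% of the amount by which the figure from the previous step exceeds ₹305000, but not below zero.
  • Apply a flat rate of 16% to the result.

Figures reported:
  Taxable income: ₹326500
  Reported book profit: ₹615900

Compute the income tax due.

₹98544

Mainline income levy:
  ₹144000 × 16% = ₹23040
  ₹182500 × 29% = ₹52925
  → ₹75965

Minimum tax:
  Base (reported book profit): ₹615900
  Exemption: 25% × (₹615900 − ₹305000) = ₹77725 ≥ ₹68000, so the exemption is fully phased out
  Base: ₹615900 − ₹0 = ₹615900
  ₹615900 × 16% = ₹98544

₹98544 > ₹75965, so the minimum tax is the binding amount.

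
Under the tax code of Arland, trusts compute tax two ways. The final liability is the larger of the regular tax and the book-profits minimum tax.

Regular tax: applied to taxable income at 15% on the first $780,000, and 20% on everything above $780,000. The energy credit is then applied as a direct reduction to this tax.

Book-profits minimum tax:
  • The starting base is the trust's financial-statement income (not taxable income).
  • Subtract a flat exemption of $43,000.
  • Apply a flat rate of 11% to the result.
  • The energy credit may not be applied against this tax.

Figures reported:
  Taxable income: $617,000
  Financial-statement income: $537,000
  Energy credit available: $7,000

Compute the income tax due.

$85,550

Book-profits minimum tax:
  Base (financial-statement income): $537,000
  Less exemption $43,000 → base $494,000
  $494,000 × 11% = $54,340

Regular tax:
  $617,000 × 15% = $92,550
  Less energy credit $7,000 → $85,550

$85,550 > $54,340, so the regular tax governs.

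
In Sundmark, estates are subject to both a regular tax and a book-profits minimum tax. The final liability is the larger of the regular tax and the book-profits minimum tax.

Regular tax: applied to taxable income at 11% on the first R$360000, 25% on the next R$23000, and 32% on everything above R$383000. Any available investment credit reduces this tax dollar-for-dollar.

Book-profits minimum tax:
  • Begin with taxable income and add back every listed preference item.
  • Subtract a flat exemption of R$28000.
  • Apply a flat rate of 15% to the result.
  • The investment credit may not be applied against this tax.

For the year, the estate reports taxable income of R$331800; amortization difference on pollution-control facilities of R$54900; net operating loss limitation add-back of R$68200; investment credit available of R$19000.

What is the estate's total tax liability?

R$64035

Regular tax:
  R$331800 × 11% = R$36498
  Less investment credit R$19000 → R$17498

Book-profits minimum tax:
  Adjusted income: R$331800 + R$54900 + R$68200 = R$454900
  Less exemption R$28000 → base R$426900
  R$426900 × 15% = R$64035

R$64035 > R$17498, so the book-profits minimum tax is the binding amount.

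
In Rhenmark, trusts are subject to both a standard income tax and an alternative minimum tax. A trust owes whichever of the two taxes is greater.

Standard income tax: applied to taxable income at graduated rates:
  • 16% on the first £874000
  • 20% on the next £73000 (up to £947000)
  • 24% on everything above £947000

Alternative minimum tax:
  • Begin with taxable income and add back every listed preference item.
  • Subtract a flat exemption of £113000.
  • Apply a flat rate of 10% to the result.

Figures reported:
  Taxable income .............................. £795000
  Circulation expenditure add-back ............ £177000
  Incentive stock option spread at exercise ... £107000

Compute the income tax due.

Standard income tax:
  £795000 × 16% = £127200

Alternative minimum tax:
  Adjusted income: £795000 + £177000 + £107000 = £1079000
  Less exemption £113000 → base £966000
  £966000 × 10% = £96600

£127200 > £96600, so the standard income tax governs.

£127200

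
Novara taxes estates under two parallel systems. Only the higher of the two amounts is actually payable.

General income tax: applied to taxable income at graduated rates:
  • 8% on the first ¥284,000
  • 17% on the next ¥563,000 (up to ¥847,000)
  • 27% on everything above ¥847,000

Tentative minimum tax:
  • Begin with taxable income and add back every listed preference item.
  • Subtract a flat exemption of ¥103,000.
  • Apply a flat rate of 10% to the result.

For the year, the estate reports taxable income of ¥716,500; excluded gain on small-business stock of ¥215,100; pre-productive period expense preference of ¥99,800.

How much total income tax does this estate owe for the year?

¥96,245

General income tax:
  ¥284,000 × 8% = ¥22,720
  ¥432,500 × 17% = ¥73,525
  → ¥96,245

Tentative minimum tax:
  Adjusted income: ¥716,500 + ¥215,100 + ¥99,800 = ¥1,031,400
  Less exemption ¥103,000 → base ¥928,400
  ¥928,400 × 10% = ¥92,840

¥96,245 > ¥92,840, so the general income tax governs.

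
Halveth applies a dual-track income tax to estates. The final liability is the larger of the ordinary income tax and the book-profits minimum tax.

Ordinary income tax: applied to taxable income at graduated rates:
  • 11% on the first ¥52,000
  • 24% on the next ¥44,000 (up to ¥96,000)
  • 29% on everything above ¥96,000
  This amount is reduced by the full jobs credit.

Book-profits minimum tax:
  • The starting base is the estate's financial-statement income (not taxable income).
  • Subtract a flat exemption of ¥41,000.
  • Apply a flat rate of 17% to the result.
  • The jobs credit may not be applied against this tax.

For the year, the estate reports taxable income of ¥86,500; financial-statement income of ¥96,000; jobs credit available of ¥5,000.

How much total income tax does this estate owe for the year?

¥9,350

Book-profits minimum tax:
  Base (financial-statement income): ¥96,000
  Less exemption ¥41,000 → base ¥55,000
  ¥55,000 × 17% = ¥9,350

Ordinary income tax:
  ¥52,000 × 11% = ¥5,720
  ¥34,500 × 24% = ¥8,280
  → ¥14,000
  Less jobs credit ¥5,000 → ¥9,000

¥9,350 > ¥9,000, so the book-profits minimum tax is the binding amount.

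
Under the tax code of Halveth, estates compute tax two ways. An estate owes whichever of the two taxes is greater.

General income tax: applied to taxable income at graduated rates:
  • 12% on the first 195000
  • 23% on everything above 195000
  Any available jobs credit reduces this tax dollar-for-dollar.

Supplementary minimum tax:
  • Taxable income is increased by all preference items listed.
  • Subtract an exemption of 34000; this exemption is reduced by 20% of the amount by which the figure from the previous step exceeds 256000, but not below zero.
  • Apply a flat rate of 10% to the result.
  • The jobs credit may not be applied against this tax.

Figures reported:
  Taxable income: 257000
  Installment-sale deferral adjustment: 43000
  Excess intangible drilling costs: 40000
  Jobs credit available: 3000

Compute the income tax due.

34660

General income tax:
  195000 × 12% = 23400
  62000 × 23% = 14260
  → 37660
  Less jobs credit 3000 → 34660

Supplementary minimum tax:
  Adjusted income: 257000 + 43000 + 40000 = 340000
  Exemption: 34000 − 20% × (340000 − 256000) = 34000 − 16800 = 17200
  Base: 340000 − 17200 = 322800
  322800 × 10% = 32280

34660 > 32280, so the general income tax governs.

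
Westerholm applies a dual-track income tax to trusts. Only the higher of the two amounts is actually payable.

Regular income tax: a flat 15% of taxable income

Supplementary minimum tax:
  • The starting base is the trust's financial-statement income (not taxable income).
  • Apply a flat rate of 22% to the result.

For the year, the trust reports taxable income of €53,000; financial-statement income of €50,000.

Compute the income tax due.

Supplementary minimum tax:
  Base (financial-statement income): €50,000
  €50,000 × 22% = €11,000

Regular income tax:
  €53,000 × 15% = €7,950

€11,000 > €7,950, so the supplementary minimum tax is the binding amount.

€11,000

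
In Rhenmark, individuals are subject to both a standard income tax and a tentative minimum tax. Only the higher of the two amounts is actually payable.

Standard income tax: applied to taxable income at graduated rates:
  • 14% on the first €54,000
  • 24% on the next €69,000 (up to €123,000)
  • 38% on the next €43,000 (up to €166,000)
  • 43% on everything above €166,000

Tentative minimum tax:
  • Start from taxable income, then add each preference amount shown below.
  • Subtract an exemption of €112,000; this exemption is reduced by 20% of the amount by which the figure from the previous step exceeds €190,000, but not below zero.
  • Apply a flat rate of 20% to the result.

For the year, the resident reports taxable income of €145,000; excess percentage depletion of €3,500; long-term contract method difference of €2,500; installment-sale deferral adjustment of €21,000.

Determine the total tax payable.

€32,480

Tentative minimum tax:
  Adjusted income: €145,000 + €3,500 + €2,500 + €21,000 = €172,000
  Exemption: €172,000 ≤ €190,000, so full €112,000 applies
  Base: €172,000 − €112,000 = €60,000
  €60,000 × 20% = €12,000

Standard income tax:
  €54,000 × 14% = €7,560
  €69,000 × 24% = €16,560
  €22,000 × 38% = €8,360
  → €32,480

€32,480 > €12,000, so the standard income tax governs.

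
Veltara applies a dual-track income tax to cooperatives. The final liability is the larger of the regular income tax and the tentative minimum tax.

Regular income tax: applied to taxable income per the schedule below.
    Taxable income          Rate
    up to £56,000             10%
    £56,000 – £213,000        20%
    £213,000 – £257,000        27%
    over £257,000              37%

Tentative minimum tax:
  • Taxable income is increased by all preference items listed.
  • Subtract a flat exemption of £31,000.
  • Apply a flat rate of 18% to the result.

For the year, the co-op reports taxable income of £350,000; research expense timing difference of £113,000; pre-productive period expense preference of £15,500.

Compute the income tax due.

£83,290

Tentative minimum tax:
  Adjusted income: £350,000 + £113,000 + £15,500 = £478,500
  Less exemption £31,000 → base £447,500
  £447,500 × 18% = £80,550

Regular income tax:
  £56,000 × 10% = £5,600
  £157,000 × 20% = £31,400
  £44,000 × 27% = £11,880
  £93,000 × 37% = £34,410
  → £83,290

£83,290 > £80,550, so the regular income tax governs.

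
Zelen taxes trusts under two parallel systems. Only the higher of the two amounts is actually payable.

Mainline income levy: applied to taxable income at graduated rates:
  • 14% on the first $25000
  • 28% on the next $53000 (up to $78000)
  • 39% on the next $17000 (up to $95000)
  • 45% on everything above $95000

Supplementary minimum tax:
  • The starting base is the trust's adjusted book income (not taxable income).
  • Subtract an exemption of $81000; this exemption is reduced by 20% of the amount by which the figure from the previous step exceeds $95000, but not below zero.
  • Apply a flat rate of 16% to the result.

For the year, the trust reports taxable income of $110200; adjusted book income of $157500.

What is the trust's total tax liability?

Mainline income levy:
  $25000 × 14% = $3500
  $53000 × 28% = $14840
  $17000 × 39% = $6630
  $15200 × 45% = $6840
  → $31810

Supplementary minimum tax:
  Base (adjusted book income): $157500
  Exemption: $81000 − 20% × ($157500 − $95000) = $81000 − $12500 = $68500
  Base: $157500 − $68500 = $89000
  $89000 × 16% = $14240

$31810 > $14240, so the mainline income levy governs.

$31810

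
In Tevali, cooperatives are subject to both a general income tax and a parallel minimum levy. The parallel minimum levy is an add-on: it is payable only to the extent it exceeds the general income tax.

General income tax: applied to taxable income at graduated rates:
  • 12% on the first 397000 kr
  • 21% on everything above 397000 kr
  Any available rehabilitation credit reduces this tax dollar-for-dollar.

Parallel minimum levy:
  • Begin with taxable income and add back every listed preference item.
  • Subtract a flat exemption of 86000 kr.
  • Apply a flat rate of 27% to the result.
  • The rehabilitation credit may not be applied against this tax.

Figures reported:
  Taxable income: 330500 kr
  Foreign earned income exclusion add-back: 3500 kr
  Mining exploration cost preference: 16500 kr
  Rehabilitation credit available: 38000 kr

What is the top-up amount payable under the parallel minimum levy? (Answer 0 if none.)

General income tax:
  330500 kr × 12% = 39660 kr
  Less rehabilitation credit 38000 kr → 1660 kr

Parallel minimum levy:
  Adjusted income: 330500 kr + 3500 kr + 16500 kr = 350500 kr
  Less exemption 86000 kr → base 264500 kr
  264500 kr × 27% = 71415 kr

Excess of parallel minimum levy over general income tax: 71415 kr − 1660 kr = 69755 kr.

69755 kr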